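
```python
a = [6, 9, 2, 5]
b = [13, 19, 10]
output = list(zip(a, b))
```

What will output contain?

Step 1: zip stops at shortest (len(a)=4, len(b)=3):
  Index 0: (6, 13)
  Index 1: (9, 19)
  Index 2: (2, 10)
Step 2: Last element of a (5) has no pair, dropped.
Therefore output = [(6, 13), (9, 19), (2, 10)].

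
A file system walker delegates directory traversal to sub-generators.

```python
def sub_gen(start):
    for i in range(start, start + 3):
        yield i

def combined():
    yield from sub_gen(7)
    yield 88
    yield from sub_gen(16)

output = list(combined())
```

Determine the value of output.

Step 1: combined() delegates to sub_gen(7):
  yield 7
  yield 8
  yield 9
Step 2: yield 88
Step 3: Delegates to sub_gen(16):
  yield 16
  yield 17
  yield 18
Therefore output = [7, 8, 9, 88, 16, 17, 18].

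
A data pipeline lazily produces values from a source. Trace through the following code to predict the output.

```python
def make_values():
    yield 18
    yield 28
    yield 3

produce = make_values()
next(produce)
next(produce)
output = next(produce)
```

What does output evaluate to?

Step 1: make_values() creates a generator.
Step 2: next(produce) yields 18 (consumed and discarded).
Step 3: next(produce) yields 28 (consumed and discarded).
Step 4: next(produce) yields 3, assigned to output.
Therefore output = 3.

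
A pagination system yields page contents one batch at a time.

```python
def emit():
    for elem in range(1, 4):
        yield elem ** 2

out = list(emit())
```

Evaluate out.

Step 1: For each elem in range(1, 4), yield elem**2:
  elem=1: yield 1**2 = 1
  elem=2: yield 2**2 = 4
  elem=3: yield 3**2 = 9
Therefore out = [1, 4, 9].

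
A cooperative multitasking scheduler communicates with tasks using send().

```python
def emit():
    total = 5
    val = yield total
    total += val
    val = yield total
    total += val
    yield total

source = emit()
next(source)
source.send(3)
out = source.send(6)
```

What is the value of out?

Step 1: next() -> yield total=5.
Step 2: send(3) -> val=3, total = 5+3 = 8, yield 8.
Step 3: send(6) -> val=6, total = 8+6 = 14, yield 14.
Therefore out = 14.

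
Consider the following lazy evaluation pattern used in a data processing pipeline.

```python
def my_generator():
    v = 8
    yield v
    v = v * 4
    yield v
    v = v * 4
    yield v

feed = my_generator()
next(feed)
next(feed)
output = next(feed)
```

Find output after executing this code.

Step 1: Trace through generator execution:
  Yield 1: v starts at 8, yield 8
  Yield 2: v = 8 * 4 = 32, yield 32
  Yield 3: v = 32 * 4 = 128, yield 128
Step 2: First next() gets 8, second next() gets the second value, third next() yields 128.
Therefore output = 128.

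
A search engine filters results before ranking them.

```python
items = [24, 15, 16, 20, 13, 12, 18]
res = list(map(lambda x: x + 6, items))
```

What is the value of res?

Step 1: Apply lambda x: x + 6 to each element:
  24 -> 30
  15 -> 21
  16 -> 22
  20 -> 26
  13 -> 19
  12 -> 18
  18 -> 24
Therefore res = [30, 21, 22, 26, 19, 18, 24].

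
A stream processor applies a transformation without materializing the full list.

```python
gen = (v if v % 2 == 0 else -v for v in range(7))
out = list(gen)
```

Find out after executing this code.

Step 1: For each v in range(7), yield v if even, else -v:
  v=0: even, yield 0
  v=1: odd, yield -1
  v=2: even, yield 2
  v=3: odd, yield -3
  v=4: even, yield 4
  v=5: odd, yield -5
  v=6: even, yield 6
Therefore out = [0, -1, 2, -3, 4, -5, 6].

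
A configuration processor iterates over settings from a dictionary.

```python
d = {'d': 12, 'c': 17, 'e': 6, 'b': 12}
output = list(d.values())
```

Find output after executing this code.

Step 1: d.values() returns the dictionary values in insertion order.
Therefore output = [12, 17, 6, 12].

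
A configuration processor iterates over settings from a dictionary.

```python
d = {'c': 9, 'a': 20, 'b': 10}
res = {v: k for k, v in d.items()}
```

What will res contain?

Step 1: Invert dict (swap keys and values):
  'c': 9 -> 9: 'c'
  'a': 20 -> 20: 'a'
  'b': 10 -> 10: 'b'
Therefore res = {9: 'c', 20: 'a', 10: 'b'}.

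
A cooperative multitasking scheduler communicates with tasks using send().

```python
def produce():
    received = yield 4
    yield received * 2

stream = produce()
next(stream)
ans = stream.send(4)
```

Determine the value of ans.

Step 1: next(stream) advances to first yield, producing 4.
Step 2: send(4) resumes, received = 4.
Step 3: yield received * 2 = 4 * 2 = 8.
Therefore ans = 8.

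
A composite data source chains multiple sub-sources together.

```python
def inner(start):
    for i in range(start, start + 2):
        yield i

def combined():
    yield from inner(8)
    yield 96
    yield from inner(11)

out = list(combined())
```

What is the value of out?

Step 1: combined() delegates to inner(8):
  yield 8
  yield 9
Step 2: yield 96
Step 3: Delegates to inner(11):
  yield 11
  yield 12
Therefore out = [8, 9, 96, 11, 12].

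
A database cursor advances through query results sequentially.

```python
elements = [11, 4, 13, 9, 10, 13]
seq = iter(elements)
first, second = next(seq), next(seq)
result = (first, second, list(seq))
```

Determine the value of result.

Step 1: Create iterator over [11, 4, 13, 9, 10, 13].
Step 2: first = 11, second = 4.
Step 3: Remaining elements: [13, 9, 10, 13].
Therefore result = (11, 4, [13, 9, 10, 13]).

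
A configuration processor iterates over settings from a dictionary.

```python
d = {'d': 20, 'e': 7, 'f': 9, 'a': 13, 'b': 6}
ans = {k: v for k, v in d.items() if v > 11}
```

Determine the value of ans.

Step 1: Filter items where value > 11:
  'd': 20 > 11: kept
  'e': 7 <= 11: removed
  'f': 9 <= 11: removed
  'a': 13 > 11: kept
  'b': 6 <= 11: removed
Therefore ans = {'d': 20, 'a': 13}.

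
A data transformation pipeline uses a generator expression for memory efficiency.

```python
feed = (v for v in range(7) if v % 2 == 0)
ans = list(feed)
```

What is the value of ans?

Step 1: Filter range(7) keeping only even values:
  v=0: even, included
  v=1: odd, excluded
  v=2: even, included
  v=3: odd, excluded
  v=4: even, included
  v=5: odd, excluded
  v=6: even, included
Therefore ans = [0, 2, 4, 6].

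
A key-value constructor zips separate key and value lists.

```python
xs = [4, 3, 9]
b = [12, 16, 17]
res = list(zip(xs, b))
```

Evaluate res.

Step 1: zip pairs elements at same index:
  Index 0: (4, 12)
  Index 1: (3, 16)
  Index 2: (9, 17)
Therefore res = [(4, 12), (3, 16), (9, 17)].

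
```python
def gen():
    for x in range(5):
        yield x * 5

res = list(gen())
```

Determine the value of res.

Step 1: For each x in range(5), yield x * 5:
  x=0: yield 0 * 5 = 0
  x=1: yield 1 * 5 = 5
  x=2: yield 2 * 5 = 10
  x=3: yield 3 * 5 = 15
  x=4: yield 4 * 5 = 20
Therefore res = [0, 5, 10, 15, 20].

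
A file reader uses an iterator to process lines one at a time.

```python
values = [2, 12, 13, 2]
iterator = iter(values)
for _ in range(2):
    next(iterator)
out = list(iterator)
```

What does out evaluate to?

Step 1: Create iterator over [2, 12, 13, 2].
Step 2: Advance 2 positions (consuming [2, 12]).
Step 3: list() collects remaining elements: [13, 2].
Therefore out = [13, 2].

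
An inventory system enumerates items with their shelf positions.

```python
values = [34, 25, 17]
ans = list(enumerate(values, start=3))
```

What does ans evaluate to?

Step 1: enumerate with start=3:
  (3, 34)
  (4, 25)
  (5, 17)
Therefore ans = [(3, 34), (4, 25), (5, 17)].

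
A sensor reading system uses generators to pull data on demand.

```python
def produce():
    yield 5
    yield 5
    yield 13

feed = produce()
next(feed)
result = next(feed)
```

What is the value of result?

Step 1: produce() creates a generator.
Step 2: next(feed) yields 5 (consumed and discarded).
Step 3: next(feed) yields 5, assigned to result.
Therefore result = 5.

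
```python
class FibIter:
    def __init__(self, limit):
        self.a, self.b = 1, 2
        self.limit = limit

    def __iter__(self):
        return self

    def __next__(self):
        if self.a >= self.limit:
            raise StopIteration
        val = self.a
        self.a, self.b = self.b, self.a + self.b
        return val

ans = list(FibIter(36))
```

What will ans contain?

Step 1: Fibonacci-like sequence (a=1, b=2) until >= 36:
  Yield 1, then a,b = 2,3
  Yield 2, then a,b = 3,5
  Yield 3, then a,b = 5,8
  Yield 5, then a,b = 8,13
  Yield 8, then a,b = 13,21
  Yield 13, then a,b = 21,34
  Yield 21, then a,b = 34,55
  Yield 34, then a,b = 55,89
Step 2: 55 >= 36, stop.
Therefore ans = [1, 2, 3, 5, 8, 13, 21, 34].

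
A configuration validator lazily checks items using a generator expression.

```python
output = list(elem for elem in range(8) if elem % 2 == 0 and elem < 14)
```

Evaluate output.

Step 1: Filter range(8) where elem % 2 == 0 and elem < 14:
  elem=0: both conditions met, included
  elem=1: excluded (1 % 2 != 0)
  elem=2: both conditions met, included
  elem=3: excluded (3 % 2 != 0)
  elem=4: both conditions met, included
  elem=5: excluded (5 % 2 != 0)
  elem=6: both conditions met, included
  elem=7: excluded (7 % 2 != 0)
Therefore output = [0, 2, 4, 6].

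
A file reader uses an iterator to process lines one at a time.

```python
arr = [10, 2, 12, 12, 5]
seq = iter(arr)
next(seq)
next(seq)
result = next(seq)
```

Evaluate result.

Step 1: Create iterator over [10, 2, 12, 12, 5].
Step 2: next() consumes 10.
Step 3: next() consumes 2.
Step 4: next() returns 12.
Therefore result = 12.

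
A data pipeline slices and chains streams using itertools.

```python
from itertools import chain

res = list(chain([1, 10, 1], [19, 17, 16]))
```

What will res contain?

Step 1: chain() concatenates iterables: [1, 10, 1] + [19, 17, 16].
Therefore res = [1, 10, 1, 19, 17, 16].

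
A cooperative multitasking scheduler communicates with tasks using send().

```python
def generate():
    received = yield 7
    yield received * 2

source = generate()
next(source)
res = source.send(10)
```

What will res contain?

Step 1: next(source) advances to first yield, producing 7.
Step 2: send(10) resumes, received = 10.
Step 3: yield received * 2 = 10 * 2 = 20.
Therefore res = 20.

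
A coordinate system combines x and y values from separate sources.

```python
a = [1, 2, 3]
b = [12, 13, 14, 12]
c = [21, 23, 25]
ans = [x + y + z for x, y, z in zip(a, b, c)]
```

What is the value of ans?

Step 1: zip three lists (truncates to shortest, len=3):
  1 + 12 + 21 = 34
  2 + 13 + 23 = 38
  3 + 14 + 25 = 42
Therefore ans = [34, 38, 42].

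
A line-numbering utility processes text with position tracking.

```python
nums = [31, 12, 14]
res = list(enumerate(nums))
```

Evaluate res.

Step 1: enumerate pairs each element with its index:
  (0, 31)
  (1, 12)
  (2, 14)
Therefore res = [(0, 31), (1, 12), (2, 14)].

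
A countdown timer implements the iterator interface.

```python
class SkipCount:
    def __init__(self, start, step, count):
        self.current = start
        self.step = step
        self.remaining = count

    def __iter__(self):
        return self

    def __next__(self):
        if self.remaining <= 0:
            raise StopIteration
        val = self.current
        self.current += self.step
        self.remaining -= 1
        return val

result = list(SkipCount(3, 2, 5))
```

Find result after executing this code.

Step 1: SkipCount starts at 3, increments by 2, for 5 steps:
  Yield 3, then current += 2
  Yield 5, then current += 2
  Yield 7, then current += 2
  Yield 9, then current += 2
  Yield 11, then current += 2
Therefore result = [3, 5, 7, 9, 11].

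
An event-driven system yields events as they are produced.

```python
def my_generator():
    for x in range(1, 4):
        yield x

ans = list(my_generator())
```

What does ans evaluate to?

Step 1: The generator yields each value from range(1, 4).
Step 2: list() consumes all yields: [1, 2, 3].
Therefore ans = [1, 2, 3].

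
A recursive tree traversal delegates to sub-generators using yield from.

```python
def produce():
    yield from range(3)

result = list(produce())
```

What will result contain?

Step 1: yield from delegates to the iterable, yielding each element.
Step 2: Collected values: [0, 1, 2].
Therefore result = [0, 1, 2].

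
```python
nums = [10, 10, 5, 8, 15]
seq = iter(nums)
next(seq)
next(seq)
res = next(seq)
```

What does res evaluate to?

Step 1: Create iterator over [10, 10, 5, 8, 15].
Step 2: next() consumes 10.
Step 3: next() consumes 10.
Step 4: next() returns 5.
Therefore res = 5.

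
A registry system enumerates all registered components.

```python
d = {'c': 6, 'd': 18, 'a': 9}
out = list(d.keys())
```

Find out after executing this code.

Step 1: d.keys() returns the dictionary keys in insertion order.
Therefore out = ['c', 'd', 'a'].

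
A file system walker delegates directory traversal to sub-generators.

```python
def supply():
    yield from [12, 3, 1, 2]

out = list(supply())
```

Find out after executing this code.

Step 1: yield from delegates to the iterable, yielding each element.
Step 2: Collected values: [12, 3, 1, 2].
Therefore out = [12, 3, 1, 2].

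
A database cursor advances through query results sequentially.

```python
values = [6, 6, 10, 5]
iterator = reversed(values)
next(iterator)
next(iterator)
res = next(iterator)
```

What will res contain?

Step 1: reversed([6, 6, 10, 5]) gives iterator: [5, 10, 6, 6].
Step 2: First next() = 5, second next() = 10.
Step 3: Third next() = 6.
Therefore res = 6.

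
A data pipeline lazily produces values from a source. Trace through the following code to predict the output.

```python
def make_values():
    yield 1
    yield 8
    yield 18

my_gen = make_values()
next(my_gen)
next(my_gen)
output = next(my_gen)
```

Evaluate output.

Step 1: make_values() creates a generator.
Step 2: next(my_gen) yields 1 (consumed and discarded).
Step 3: next(my_gen) yields 8 (consumed and discarded).
Step 4: next(my_gen) yields 18, assigned to output.
Therefore output = 18.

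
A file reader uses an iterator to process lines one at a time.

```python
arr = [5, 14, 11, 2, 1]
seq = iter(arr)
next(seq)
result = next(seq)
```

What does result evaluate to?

Step 1: Create iterator over [5, 14, 11, 2, 1].
Step 2: next() consumes 5.
Step 3: next() returns 14.
Therefore result = 14.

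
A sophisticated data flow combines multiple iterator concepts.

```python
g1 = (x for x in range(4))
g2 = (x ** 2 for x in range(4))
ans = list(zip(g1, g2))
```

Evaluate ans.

Step 1: g1 produces [0, 1, 2, 3].
Step 2: g2 produces [0, 1, 4, 9].
Step 3: zip pairs them: [(0, 0), (1, 1), (2, 4), (3, 9)].
Therefore ans = [(0, 0), (1, 1), (2, 4), (3, 9)].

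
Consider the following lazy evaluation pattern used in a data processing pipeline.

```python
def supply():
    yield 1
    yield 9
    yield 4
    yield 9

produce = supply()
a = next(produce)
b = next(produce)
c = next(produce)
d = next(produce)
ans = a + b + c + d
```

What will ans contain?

Step 1: Create generator and consume all values:
  a = next(produce) = 1
  b = next(produce) = 9
  c = next(produce) = 4
  d = next(produce) = 9
Step 2: ans = 1 + 9 + 4 + 9 = 23.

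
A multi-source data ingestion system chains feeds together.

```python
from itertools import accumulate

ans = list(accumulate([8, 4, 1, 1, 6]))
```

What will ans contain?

Step 1: accumulate computes running sums:
  + 8 = 8
  + 4 = 12
  + 1 = 13
  + 1 = 14
  + 6 = 20
Therefore ans = [8, 12, 13, 14, 20].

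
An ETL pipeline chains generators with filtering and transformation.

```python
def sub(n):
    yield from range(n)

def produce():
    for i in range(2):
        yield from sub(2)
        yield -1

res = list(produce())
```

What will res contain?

Step 1: For each i in range(2):
  i=0: yield from sub(2) -> [0, 1], then yield -1
  i=1: yield from sub(2) -> [0, 1], then yield -1
Therefore res = [0, 1, -1, 0, 1, -1].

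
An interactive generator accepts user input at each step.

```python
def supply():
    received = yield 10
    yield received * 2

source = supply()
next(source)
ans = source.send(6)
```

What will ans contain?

Step 1: next(source) advances to first yield, producing 10.
Step 2: send(6) resumes, received = 6.
Step 3: yield received * 2 = 6 * 2 = 12.
Therefore ans = 12.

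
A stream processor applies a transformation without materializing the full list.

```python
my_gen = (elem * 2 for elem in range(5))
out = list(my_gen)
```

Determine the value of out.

Step 1: For each elem in range(5), compute elem*2:
  elem=0: 0*2 = 0
  elem=1: 1*2 = 2
  elem=2: 2*2 = 4
  elem=3: 3*2 = 6
  elem=4: 4*2 = 8
Therefore out = [0, 2, 4, 6, 8].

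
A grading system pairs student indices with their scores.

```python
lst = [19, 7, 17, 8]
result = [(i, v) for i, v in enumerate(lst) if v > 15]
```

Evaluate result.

Step 1: Filter enumerate([19, 7, 17, 8]) keeping v > 15:
  (0, 19): 19 > 15, included
  (1, 7): 7 <= 15, excluded
  (2, 17): 17 > 15, included
  (3, 8): 8 <= 15, excluded
Therefore result = [(0, 19), (2, 17)].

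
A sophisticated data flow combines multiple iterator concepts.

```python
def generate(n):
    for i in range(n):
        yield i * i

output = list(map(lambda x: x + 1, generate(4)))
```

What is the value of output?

Step 1: generate(4) yields squares: [0, 1, 4, 9].
Step 2: map adds 1 to each: [1, 2, 5, 10].
Therefore output = [1, 2, 5, 10].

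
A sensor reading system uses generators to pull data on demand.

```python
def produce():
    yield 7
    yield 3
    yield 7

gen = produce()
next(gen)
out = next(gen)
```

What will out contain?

Step 1: produce() creates a generator.
Step 2: next(gen) yields 7 (consumed and discarded).
Step 3: next(gen) yields 3, assigned to out.
Therefore out = 3.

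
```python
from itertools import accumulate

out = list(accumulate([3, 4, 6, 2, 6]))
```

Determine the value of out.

Step 1: accumulate computes running sums:
  + 3 = 3
  + 4 = 7
  + 6 = 13
  + 2 = 15
  + 6 = 21
Therefore out = [3, 7, 13, 15, 21].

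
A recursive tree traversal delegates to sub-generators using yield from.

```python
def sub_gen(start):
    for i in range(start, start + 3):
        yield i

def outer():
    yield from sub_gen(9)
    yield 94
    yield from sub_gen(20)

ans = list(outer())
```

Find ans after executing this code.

Step 1: outer() delegates to sub_gen(9):
  yield 9
  yield 10
  yield 11
Step 2: yield 94
Step 3: Delegates to sub_gen(20):
  yield 20
  yield 21
  yield 22
Therefore ans = [9, 10, 11, 94, 20, 21, 22].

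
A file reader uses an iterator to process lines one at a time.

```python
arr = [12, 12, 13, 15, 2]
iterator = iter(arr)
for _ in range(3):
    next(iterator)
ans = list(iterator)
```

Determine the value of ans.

Step 1: Create iterator over [12, 12, 13, 15, 2].
Step 2: Advance 3 positions (consuming [12, 12, 13]).
Step 3: list() collects remaining elements: [15, 2].
Therefore ans = [15, 2].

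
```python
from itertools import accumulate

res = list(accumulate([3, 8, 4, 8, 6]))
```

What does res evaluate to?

Step 1: accumulate computes running sums:
  + 3 = 3
  + 8 = 11
  + 4 = 15
  + 8 = 23
  + 6 = 29
Therefore res = [3, 11, 15, 23, 29].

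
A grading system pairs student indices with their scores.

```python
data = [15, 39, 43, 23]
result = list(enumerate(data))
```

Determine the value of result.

Step 1: enumerate pairs each element with its index:
  (0, 15)
  (1, 39)
  (2, 43)
  (3, 23)
Therefore result = [(0, 15), (1, 39), (2, 43), (3, 23)].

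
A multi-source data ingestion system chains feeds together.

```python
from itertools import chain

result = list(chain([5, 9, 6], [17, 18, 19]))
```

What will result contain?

Step 1: chain() concatenates iterables: [5, 9, 6] + [17, 18, 19].
Therefore result = [5, 9, 6, 17, 18, 19].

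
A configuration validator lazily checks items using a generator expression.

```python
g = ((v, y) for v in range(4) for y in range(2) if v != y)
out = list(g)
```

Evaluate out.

Step 1: Nested generator over range(4) x range(2) where v != y:
  (0, 0): excluded (v == y)
  (0, 1): included
  (1, 0): included
  (1, 1): excluded (v == y)
  (2, 0): included
  (2, 1): included
  (3, 0): included
  (3, 1): included
Therefore out = [(0, 1), (1, 0), (2, 0), (2, 1), (3, 0), (3, 1)].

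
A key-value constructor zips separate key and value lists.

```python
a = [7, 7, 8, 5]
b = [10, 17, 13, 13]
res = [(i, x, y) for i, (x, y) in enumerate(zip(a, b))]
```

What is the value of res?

Step 1: enumerate(zip(a, b)) gives index with paired elements:
  i=0: (7, 10)
  i=1: (7, 17)
  i=2: (8, 13)
  i=3: (5, 13)
Therefore res = [(0, 7, 10), (1, 7, 17), (2, 8, 13), (3, 5, 13)].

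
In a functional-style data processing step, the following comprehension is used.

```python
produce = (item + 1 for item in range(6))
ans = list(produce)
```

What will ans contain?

Step 1: For each item in range(6), compute item+1:
  item=0: 0+1 = 1
  item=1: 1+1 = 2
  item=2: 2+1 = 3
  item=3: 3+1 = 4
  item=4: 4+1 = 5
  item=5: 5+1 = 6
Therefore ans = [1, 2, 3, 4, 5, 6].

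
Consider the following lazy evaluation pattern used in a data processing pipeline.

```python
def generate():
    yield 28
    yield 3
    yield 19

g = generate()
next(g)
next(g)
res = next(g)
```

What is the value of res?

Step 1: generate() creates a generator.
Step 2: next(g) yields 28 (consumed and discarded).
Step 3: next(g) yields 3 (consumed and discarded).
Step 4: next(g) yields 19, assigned to res.
Therefore res = 19.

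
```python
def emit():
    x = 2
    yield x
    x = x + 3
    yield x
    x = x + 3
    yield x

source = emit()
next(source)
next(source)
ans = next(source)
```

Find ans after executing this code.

Step 1: Trace through generator execution:
  Yield 1: x starts at 2, yield 2
  Yield 2: x = 2 + 3 = 5, yield 5
  Yield 3: x = 5 + 3 = 8, yield 8
Step 2: First next() gets 2, second next() gets the second value, third next() yields 8.
Therefore ans = 8.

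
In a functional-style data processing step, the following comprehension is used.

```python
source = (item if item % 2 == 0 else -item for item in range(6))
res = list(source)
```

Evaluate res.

Step 1: For each item in range(6), yield item if even, else -item:
  item=0: even, yield 0
  item=1: odd, yield -1
  item=2: even, yield 2
  item=3: odd, yield -3
  item=4: even, yield 4
  item=5: odd, yield -5
Therefore res = [0, -1, 2, -3, 4, -5].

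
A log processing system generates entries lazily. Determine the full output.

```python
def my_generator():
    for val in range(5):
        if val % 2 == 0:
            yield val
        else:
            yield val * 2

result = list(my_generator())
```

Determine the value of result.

Step 1: For each val in range(5), yield val if even, else val*2:
  val=0 (even): yield 0
  val=1 (odd): yield 1*2 = 2
  val=2 (even): yield 2
  val=3 (odd): yield 3*2 = 6
  val=4 (even): yield 4
Therefore result = [0, 2, 2, 6, 4].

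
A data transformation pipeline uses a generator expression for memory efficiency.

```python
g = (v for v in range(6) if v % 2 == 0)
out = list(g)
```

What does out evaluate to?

Step 1: Filter range(6) keeping only even values:
  v=0: even, included
  v=1: odd, excluded
  v=2: even, included
  v=3: odd, excluded
  v=4: even, included
  v=5: odd, excluded
Therefore out = [0, 2, 4].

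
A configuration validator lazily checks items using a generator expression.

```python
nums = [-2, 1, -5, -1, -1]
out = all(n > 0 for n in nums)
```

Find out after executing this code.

Step 1: Check n > 0 for each element in [-2, 1, -5, -1, -1]:
  -2 > 0: False
  1 > 0: True
  -5 > 0: False
  -1 > 0: False
  -1 > 0: False
Step 2: all() returns False.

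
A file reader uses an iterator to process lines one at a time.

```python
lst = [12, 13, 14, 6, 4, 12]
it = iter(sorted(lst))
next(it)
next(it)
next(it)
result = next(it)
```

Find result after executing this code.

Step 1: sorted([12, 13, 14, 6, 4, 12]) = [4, 6, 12, 12, 13, 14].
Step 2: Create iterator and skip 3 elements.
Step 3: next() returns 12.
Therefore result = 12.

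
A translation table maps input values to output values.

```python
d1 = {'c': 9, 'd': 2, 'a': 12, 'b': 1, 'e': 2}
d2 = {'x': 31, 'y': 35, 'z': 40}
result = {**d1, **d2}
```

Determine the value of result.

Step 1: Merge d1 and d2 (d2 values override on key conflicts).
Step 2: d1 has keys ['c', 'd', 'a', 'b', 'e'], d2 has keys ['x', 'y', 'z'].
Therefore result = {'c': 9, 'd': 2, 'a': 12, 'b': 1, 'e': 2, 'x': 31, 'y': 35, 'z': 40}.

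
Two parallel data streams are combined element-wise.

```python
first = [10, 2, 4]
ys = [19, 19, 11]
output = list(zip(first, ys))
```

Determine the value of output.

Step 1: zip pairs elements at same index:
  Index 0: (10, 19)
  Index 1: (2, 19)
  Index 2: (4, 11)
Therefore output = [(10, 19), (2, 19), (4, 11)].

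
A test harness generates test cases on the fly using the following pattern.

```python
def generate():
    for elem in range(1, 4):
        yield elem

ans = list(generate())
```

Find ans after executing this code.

Step 1: The generator yields each value from range(1, 4).
Step 2: list() consumes all yields: [1, 2, 3].
Therefore ans = [1, 2, 3].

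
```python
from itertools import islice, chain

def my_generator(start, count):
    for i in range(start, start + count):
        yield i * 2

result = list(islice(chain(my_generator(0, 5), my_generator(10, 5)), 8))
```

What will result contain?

Step 1: my_generator(0, 5) yields [0, 2, 4, 6, 8].
Step 2: my_generator(10, 5) yields [20, 22, 24, 26, 28].
Step 3: chain concatenates: [0, 2, 4, 6, 8, 20, 22, 24, 26, 28].
Step 4: islice takes first 8: [0, 2, 4, 6, 8, 20, 22, 24].
Therefore result = [0, 2, 4, 6, 8, 20, 22, 24].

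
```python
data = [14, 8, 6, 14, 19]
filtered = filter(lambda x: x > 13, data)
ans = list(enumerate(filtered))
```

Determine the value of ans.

Step 1: Filter [14, 8, 6, 14, 19] for > 13: [14, 14, 19].
Step 2: enumerate re-indexes from 0: [(0, 14), (1, 14), (2, 19)].
Therefore ans = [(0, 14), (1, 14), (2, 19)].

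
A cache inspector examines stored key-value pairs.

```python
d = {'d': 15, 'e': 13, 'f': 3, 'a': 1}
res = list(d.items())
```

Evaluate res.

Step 1: d.items() returns (key, value) pairs in insertion order.
Therefore res = [('d', 15), ('e', 13), ('f', 3), ('a', 1)].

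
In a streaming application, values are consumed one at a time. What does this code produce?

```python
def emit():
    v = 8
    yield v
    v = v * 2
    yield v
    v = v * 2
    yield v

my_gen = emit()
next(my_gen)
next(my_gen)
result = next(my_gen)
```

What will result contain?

Step 1: Trace through generator execution:
  Yield 1: v starts at 8, yield 8
  Yield 2: v = 8 * 2 = 16, yield 16
  Yield 3: v = 16 * 2 = 32, yield 32
Step 2: First next() gets 8, second next() gets the second value, third next() yields 32.
Therefore result = 32.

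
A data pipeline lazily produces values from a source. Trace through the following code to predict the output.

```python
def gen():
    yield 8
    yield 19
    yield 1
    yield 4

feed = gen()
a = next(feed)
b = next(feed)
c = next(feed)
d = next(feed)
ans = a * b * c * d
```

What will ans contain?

Step 1: Create generator and consume all values:
  a = next(feed) = 8
  b = next(feed) = 19
  c = next(feed) = 1
  d = next(feed) = 4
Step 2: ans = 8 * 19 * 1 * 4 = 608.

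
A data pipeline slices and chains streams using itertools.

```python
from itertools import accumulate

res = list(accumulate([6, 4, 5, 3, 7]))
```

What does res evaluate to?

Step 1: accumulate computes running sums:
  + 6 = 6
  + 4 = 10
  + 5 = 15
  + 3 = 18
  + 7 = 25
Therefore res = [6, 10, 15, 18, 25].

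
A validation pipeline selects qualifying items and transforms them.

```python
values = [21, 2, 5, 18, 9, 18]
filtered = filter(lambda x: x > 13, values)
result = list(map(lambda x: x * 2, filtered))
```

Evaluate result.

Step 1: Filter values for elements > 13:
  21: kept
  2: removed
  5: removed
  18: kept
  9: removed
  18: kept
Step 2: Map x * 2 on filtered [21, 18, 18]:
  21 -> 42
  18 -> 36
  18 -> 36
Therefore result = [42, 36, 36].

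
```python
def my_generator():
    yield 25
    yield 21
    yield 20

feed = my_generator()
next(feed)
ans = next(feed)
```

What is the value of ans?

Step 1: my_generator() creates a generator.
Step 2: next(feed) yields 25 (consumed and discarded).
Step 3: next(feed) yields 21, assigned to ans.
Therefore ans = 21.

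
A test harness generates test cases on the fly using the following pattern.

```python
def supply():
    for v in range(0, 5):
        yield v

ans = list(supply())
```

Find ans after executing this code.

Step 1: The generator yields each value from range(0, 5).
Step 2: list() consumes all yields: [0, 1, 2, 3, 4].
Therefore ans = [0, 1, 2, 3, 4].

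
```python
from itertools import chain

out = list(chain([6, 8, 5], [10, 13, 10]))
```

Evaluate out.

Step 1: chain() concatenates iterables: [6, 8, 5] + [10, 13, 10].
Therefore out = [6, 8, 5, 10, 13, 10].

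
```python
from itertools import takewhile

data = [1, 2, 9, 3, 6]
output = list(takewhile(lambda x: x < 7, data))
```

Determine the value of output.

Step 1: takewhile stops at first element >= 7:
  1 < 7: take
  2 < 7: take
  9 >= 7: stop
Therefore output = [1, 2].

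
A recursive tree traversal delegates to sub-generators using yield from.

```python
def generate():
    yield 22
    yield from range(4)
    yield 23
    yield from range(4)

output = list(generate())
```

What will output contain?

Step 1: Trace yields in order:
  yield 22
  yield 0
  yield 1
  yield 2
  yield 3
  yield 23
  yield 0
  yield 1
  yield 2
  yield 3
Therefore output = [22, 0, 1, 2, 3, 23, 0, 1, 2, 3].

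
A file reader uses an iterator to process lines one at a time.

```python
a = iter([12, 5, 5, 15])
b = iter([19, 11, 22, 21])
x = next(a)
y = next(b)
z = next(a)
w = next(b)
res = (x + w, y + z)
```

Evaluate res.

Step 1: a iterates [12, 5, 5, 15], b iterates [19, 11, 22, 21].
Step 2: x = next(a) = 12, y = next(b) = 19.
Step 3: z = next(a) = 5, w = next(b) = 11.
Step 4: res = (12 + 11, 19 + 5) = (23, 24).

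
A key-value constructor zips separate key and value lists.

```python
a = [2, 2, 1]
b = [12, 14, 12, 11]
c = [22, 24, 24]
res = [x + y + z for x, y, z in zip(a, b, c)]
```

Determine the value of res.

Step 1: zip three lists (truncates to shortest, len=3):
  2 + 12 + 22 = 36
  2 + 14 + 24 = 40
  1 + 12 + 24 = 37
Therefore res = [36, 40, 37].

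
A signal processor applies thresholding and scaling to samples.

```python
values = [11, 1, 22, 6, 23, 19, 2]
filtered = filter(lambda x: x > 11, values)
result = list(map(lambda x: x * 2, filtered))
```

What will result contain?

Step 1: Filter values for elements > 11:
  11: removed
  1: removed
  22: kept
  6: removed
  23: kept
  19: kept
  2: removed
Step 2: Map x * 2 on filtered [22, 23, 19]:
  22 -> 44
  23 -> 46
  19 -> 38
Therefore result = [44, 46, 38].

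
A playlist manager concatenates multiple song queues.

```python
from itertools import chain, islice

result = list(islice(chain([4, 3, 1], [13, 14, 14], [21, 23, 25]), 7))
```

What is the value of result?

Step 1: chain([4, 3, 1], [13, 14, 14], [21, 23, 25]) = [4, 3, 1, 13, 14, 14, 21, 23, 25].
Step 2: islice takes first 7 elements: [4, 3, 1, 13, 14, 14, 21].
Therefore result = [4, 3, 1, 13, 14, 14, 21].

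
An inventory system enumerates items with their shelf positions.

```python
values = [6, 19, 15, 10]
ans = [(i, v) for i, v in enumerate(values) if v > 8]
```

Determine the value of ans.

Step 1: Filter enumerate([6, 19, 15, 10]) keeping v > 8:
  (0, 6): 6 <= 8, excluded
  (1, 19): 19 > 8, included
  (2, 15): 15 > 8, included
  (3, 10): 10 > 8, included
Therefore ans = [(1, 19), (2, 15), (3, 10)].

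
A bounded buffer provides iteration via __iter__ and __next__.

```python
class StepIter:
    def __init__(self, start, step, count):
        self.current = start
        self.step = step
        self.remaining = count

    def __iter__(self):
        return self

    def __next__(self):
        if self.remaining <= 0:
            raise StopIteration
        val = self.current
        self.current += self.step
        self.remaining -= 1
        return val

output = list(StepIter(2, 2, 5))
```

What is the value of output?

Step 1: StepIter starts at 2, increments by 2, for 5 steps:
  Yield 2, then current += 2
  Yield 4, then current += 2
  Yield 6, then current += 2
  Yield 8, then current += 2
  Yield 10, then current += 2
Therefore output = [2, 4, 6, 8, 10].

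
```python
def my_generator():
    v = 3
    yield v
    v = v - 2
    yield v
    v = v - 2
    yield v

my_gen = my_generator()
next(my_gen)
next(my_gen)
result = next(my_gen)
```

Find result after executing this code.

Step 1: Trace through generator execution:
  Yield 1: v starts at 3, yield 3
  Yield 2: v = 3 - 2 = 1, yield 1
  Yield 3: v = 1 - 2 = -1, yield -1
Step 2: First next() gets 3, second next() gets the second value, third next() yields -1.
Therefore result = -1.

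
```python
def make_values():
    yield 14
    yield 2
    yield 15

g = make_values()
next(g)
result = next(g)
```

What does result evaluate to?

Step 1: make_values() creates a generator.
Step 2: next(g) yields 14 (consumed and discarded).
Step 3: next(g) yields 2, assigned to result.
Therefore result = 2.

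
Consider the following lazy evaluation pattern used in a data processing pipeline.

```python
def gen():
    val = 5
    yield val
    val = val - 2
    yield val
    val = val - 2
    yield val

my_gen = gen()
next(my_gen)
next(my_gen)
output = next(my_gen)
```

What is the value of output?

Step 1: Trace through generator execution:
  Yield 1: val starts at 5, yield 5
  Yield 2: val = 5 - 2 = 3, yield 3
  Yield 3: val = 3 - 2 = 1, yield 1
Step 2: First next() gets 5, second next() gets the second value, third next() yields 1.
Therefore output = 1.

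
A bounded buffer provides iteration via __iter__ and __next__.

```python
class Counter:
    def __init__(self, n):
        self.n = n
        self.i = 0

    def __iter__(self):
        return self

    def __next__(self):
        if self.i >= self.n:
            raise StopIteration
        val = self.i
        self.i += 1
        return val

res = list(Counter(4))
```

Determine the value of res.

Step 1: Counter(4) creates an iterator counting 0 to 3.
Step 2: list() consumes all values: [0, 1, 2, 3].
Therefore res = [0, 1, 2, 3].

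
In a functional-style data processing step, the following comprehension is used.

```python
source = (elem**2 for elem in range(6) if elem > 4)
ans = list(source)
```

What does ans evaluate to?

Step 1: For range(6), keep elem > 4, then square:
  elem=0: 0 <= 4, excluded
  elem=1: 1 <= 4, excluded
  elem=2: 2 <= 4, excluded
  elem=3: 3 <= 4, excluded
  elem=4: 4 <= 4, excluded
  elem=5: 5 > 4, yield 5**2 = 25
Therefore ans = [25].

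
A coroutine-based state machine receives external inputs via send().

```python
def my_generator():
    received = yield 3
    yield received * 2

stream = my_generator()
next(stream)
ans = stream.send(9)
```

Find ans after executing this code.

Step 1: next(stream) advances to first yield, producing 3.
Step 2: send(9) resumes, received = 9.
Step 3: yield received * 2 = 9 * 2 = 18.
Therefore ans = 18.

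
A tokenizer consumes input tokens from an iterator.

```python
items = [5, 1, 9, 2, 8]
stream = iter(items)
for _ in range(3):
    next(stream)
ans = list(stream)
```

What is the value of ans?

Step 1: Create iterator over [5, 1, 9, 2, 8].
Step 2: Advance 3 positions (consuming [5, 1, 9]).
Step 3: list() collects remaining elements: [2, 8].
Therefore ans = [2, 8].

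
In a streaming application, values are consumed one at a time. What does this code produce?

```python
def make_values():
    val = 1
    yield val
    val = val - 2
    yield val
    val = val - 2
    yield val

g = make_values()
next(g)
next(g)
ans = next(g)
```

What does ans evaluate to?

Step 1: Trace through generator execution:
  Yield 1: val starts at 1, yield 1
  Yield 2: val = 1 - 2 = -1, yield -1
  Yield 3: val = -1 - 2 = -3, yield -3
Step 2: First next() gets 1, second next() gets the second value, third next() yields -3.
Therefore ans = -3.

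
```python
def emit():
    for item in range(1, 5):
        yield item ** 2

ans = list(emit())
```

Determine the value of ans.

Step 1: For each item in range(1, 5), yield item**2:
  item=1: yield 1**2 = 1
  item=2: yield 2**2 = 4
  item=3: yield 3**2 = 9
  item=4: yield 4**2 = 16
Therefore ans = [1, 4, 9, 16].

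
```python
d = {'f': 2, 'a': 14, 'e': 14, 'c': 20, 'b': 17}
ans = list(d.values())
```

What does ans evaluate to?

Step 1: d.values() returns the dictionary values in insertion order.
Therefore ans = [2, 14, 14, 20, 17].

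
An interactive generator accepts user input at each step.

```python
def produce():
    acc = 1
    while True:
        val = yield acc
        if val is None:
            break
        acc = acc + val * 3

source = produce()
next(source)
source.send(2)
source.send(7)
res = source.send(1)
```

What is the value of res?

Step 1: next() -> yield acc=1.
Step 2: send(2) -> val=2, acc = 1 + 2*3 = 7, yield 7.
Step 3: send(7) -> val=7, acc = 7 + 7*3 = 28, yield 28.
Step 4: send(1) -> val=1, acc = 28 + 1*3 = 31, yield 31.
Therefore res = 31.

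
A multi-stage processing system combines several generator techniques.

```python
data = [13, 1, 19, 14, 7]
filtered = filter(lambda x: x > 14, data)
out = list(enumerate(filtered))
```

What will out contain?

Step 1: Filter [13, 1, 19, 14, 7] for > 14: [19].
Step 2: enumerate re-indexes from 0: [(0, 19)].
Therefore out = [(0, 19)].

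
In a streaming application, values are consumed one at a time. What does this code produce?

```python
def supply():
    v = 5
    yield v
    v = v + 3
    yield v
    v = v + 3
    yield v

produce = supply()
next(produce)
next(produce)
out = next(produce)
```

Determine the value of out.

Step 1: Trace through generator execution:
  Yield 1: v starts at 5, yield 5
  Yield 2: v = 5 + 3 = 8, yield 8
  Yield 3: v = 8 + 3 = 11, yield 11
Step 2: First next() gets 5, second next() gets the second value, third next() yields 11.
Therefore out = 11.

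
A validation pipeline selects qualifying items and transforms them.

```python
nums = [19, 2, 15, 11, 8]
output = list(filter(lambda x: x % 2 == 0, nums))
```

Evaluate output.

Step 1: Filter elements divisible by 2:
  19 % 2 = 1: removed
  2 % 2 = 0: kept
  15 % 2 = 1: removed
  11 % 2 = 1: removed
  8 % 2 = 0: kept
Therefore output = [2, 8].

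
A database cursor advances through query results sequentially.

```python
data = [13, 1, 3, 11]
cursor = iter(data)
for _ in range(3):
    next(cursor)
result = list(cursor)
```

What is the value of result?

Step 1: Create iterator over [13, 1, 3, 11].
Step 2: Advance 3 positions (consuming [13, 1, 3]).
Step 3: list() collects remaining elements: [11].
Therefore result = [11].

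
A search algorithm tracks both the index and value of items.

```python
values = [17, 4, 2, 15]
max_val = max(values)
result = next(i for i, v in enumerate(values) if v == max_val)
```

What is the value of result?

Step 1: max([17, 4, 2, 15]) = 17.
Step 2: Find first index where value == 17:
  Index 0: 17 == 17, found!
Therefore result = 0.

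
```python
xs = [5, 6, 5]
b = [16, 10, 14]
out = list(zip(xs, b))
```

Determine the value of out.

Step 1: zip pairs elements at same index:
  Index 0: (5, 16)
  Index 1: (6, 10)
  Index 2: (5, 14)
Therefore out = [(5, 16), (6, 10), (5, 14)].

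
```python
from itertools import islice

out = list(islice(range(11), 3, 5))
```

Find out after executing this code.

Step 1: islice(range(11), 3, 5) takes elements at indices [3, 5).
Step 2: Elements: [3, 4].
Therefore out = [3, 4].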